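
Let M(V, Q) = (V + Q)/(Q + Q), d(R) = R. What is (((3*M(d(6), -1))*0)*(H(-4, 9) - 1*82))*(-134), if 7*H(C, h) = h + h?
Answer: 0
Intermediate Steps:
H(C, h) = 2*h/7 (H(C, h) = (h + h)/7 = (2*h)/7 = 2*h/7)
M(V, Q) = (Q + V)/(2*Q) (M(V, Q) = (Q + V)/((2*Q)) = (Q + V)*(1/(2*Q)) = (Q + V)/(2*Q))
(((3*M(d(6), -1))*0)*(H(-4, 9) - 1*82))*(-134) = (((3*((1/2)*(-1 + 6)/(-1)))*0)*((2/7)*9 - 1*82))*(-134) = (((3*((1/2)*(-1)*5))*0)*(18/7 - 82))*(-134) = (((3*(-5/2))*0)*(-556/7))*(-134) = (-15/2*0*(-556/7))*(-134) = (0*(-556/7))*(-134) = 0*(-134) = 0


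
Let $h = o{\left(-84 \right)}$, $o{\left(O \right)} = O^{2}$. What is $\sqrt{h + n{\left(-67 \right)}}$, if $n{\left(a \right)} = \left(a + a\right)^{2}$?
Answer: $26 \sqrt{37} \approx 158.15$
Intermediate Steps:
$n{\left(a \right)} = 4 a^{2}$ ($n{\left(a \right)} = \left(2 a\right)^{2} = 4 a^{2}$)
$h = 7056$ ($h = \left(-84\right)^{2} = 7056$)
$\sqrt{h + n{\left(-67 \right)}} = \sqrt{7056 + 4 \left(-67\right)^{2}} = \sqrt{7056 + 4 \cdot 4489} = \sqrt{7056 + 17956} = \sqrt{25012} = 26 \sqrt{37}$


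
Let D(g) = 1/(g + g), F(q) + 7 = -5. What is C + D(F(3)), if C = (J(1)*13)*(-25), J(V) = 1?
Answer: -7801/24 ≈ -325.04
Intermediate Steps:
F(q) = -12 (F(q) = -7 - 5 = -12)
D(g) = 1/(2*g)
C = -325 (C = (1*13)*(-25) = 13*(-25) = -325)
C + D(F(3)) = -325 + (½)/(-12) = -325 + (½)*(-1/12) = -325 - 1/24 = -7801/24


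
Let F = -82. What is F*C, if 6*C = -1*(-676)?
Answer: -27716/3 ≈ -9238.7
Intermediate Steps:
C = 338/3 (C = (-1*(-676))/6 = (⅙)*676 = 338/3 ≈ 112.67)
F*C = -82*338/3 = -27716/3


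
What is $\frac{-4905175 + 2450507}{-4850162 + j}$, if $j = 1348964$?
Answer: $\frac{1227334}{1750599} \approx 0.70109$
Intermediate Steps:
$\frac{-4905175 + 2450507}{-4850162 + j} = \frac{-4905175 + 2450507}{-4850162 + 1348964} = - \frac{2454668}{-3501198} = \left(-2454668\right) \left(- \frac{1}{3501198}\right) = \frac{1227334}{1750599}$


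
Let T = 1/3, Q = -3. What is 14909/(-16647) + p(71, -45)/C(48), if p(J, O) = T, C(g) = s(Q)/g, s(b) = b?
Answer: -103693/16647 ≈ -6.2289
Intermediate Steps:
C(g) = -3/g
T = ⅓ ≈ 0.33333
p(J, O) = ⅓
14909/(-16647) + p(71, -45)/C(48) = 14909/(-16647) + 1/(3*((-3/48))) = 14909*(-1/16647) + 1/(3*((-3*1/48))) = -14909/16647 + 1/(3*(-1/16)) = -14909/16647 + (⅓)*(-16) = -14909/16647 - 16/3 = -103693/16647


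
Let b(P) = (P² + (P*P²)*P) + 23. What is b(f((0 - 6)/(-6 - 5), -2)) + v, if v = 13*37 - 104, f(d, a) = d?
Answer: 5862052/14641 ≈ 400.39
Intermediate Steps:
v = 377 (v = 481 - 104 = 377)
b(P) = 23 + P² + P⁴ (b(P) = (P² + P³*P) + 23 = (P² + P⁴) + 23 = 23 + P² + P⁴)
b(f((0 - 6)/(-6 - 5), -2)) + v = (23 + ((0 - 6)/(-6 - 5))² + ((0 - 6)/(-6 - 5))⁴) + 377 = (23 + (-6/(-11))² + (-6/(-11))⁴) + 377 = (23 + (-6*(-1/11))² + (-6*(-1/11))⁴) + 377 = (23 + (6/11)² + (6/11)⁴) + 377 = (23 + 36/121 + 1296/14641) + 377 = 342395/14641 + 377 = 5862052/14641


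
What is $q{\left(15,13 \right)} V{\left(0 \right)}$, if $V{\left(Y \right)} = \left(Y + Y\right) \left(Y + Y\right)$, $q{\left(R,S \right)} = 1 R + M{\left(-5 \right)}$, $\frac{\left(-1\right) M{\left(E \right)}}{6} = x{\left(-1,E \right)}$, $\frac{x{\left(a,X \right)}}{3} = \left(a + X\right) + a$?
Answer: $0$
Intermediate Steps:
$x{\left(a,X \right)} = 3 X + 6 a$ ($x{\left(a,X \right)} = 3 \left(\left(a + X\right) + a\right) = 3 \left(\left(X + a\right) + a\right) = 3 \left(X + 2 a\right) = 3 X + 6 a$)
$M{\left(E \right)} = 36 - 18 E$ ($M{\left(E \right)} = - 6 \left(3 E + 6 \left(-1\right)\right) = - 6 \left(3 E - 6\right) = - 6 \left(-6 + 3 E\right) = 36 - 18 E$)
$q{\left(R,S \right)} = 126 + R$ ($q{\left(R,S \right)} = 1 R + \left(36 - -90\right) = R + \left(36 + 90\right) = R + 126 = 126 + R$)
$V{\left(Y \right)} = 4 Y^{2}$ ($V{\left(Y \right)} = 2 Y 2 Y = 4 Y^{2}$)
$q{\left(15,13 \right)} V{\left(0 \right)} = \left(126 + 15\right) 4 \cdot 0^{2} = 141 \cdot 4 \cdot 0 = 141 \cdot 0 = 0$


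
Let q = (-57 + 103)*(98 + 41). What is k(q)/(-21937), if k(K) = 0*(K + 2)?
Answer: 0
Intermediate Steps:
q = 6394 (q = 46*139 = 6394)
k(K) = 0 (k(K) = 0*(2 + K) = 0)
k(q)/(-21937) = 0/(-21937) = 0*(-1/21937) = 0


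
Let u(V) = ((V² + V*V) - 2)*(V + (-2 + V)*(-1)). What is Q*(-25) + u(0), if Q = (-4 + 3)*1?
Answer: 21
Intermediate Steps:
u(V) = -4 + 4*V² (u(V) = ((V² + V²) - 2)*(V + (2 - V)) = (2*V² - 2)*2 = (-2 + 2*V²)*2 = -4 + 4*V²)
Q = -1 (Q = -1*1 = -1)
Q*(-25) + u(0) = -1*(-25) + (-4 + 4*0²) = 25 + (-4 + 4*0) = 25 + (-4 + 0) = 25 - 4 = 21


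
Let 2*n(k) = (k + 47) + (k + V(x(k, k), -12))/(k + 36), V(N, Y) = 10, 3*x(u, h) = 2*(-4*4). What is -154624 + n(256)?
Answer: -45105837/292 ≈ -1.5447e+5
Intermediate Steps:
x(u, h) = -32/3 (x(u, h) = (2*(-4*4))/3 = (2*(-16))/3 = (⅓)*(-32) = -32/3)
n(k) = 47/2 + k/2 + (10 + k)/(2*(36 + k)) (n(k) = ((k + 47) + (k + 10)/(k + 36))/2 = ((47 + k) + (10 + k)/(36 + k))/2 = (47 + k + (10 + k)/(36 + k))/2 = 47/2 + k/2 + (10 + k)/(2*(36 + k)))
-154624 + n(256) = -154624 + (1702 + 256² + 84*256)/(2*(36 + 256)) = -154624 + (½)*(1702 + 65536 + 21504)/292 = -154624 + (½)*(1/292)*88742 = -154624 + 44371/292 = -45105837/292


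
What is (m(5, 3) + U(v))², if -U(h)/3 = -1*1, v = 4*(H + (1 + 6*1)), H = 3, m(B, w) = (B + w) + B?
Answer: 256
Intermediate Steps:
m(B, w) = w + 2*B
v = 40 (v = 4*(3 + (1 + 6*1)) = 4*(3 + (1 + 6)) = 4*(3 + 7) = 4*10 = 40)
U(h) = 3 (U(h) = -(-3) = -3*(-1) = 3)
(m(5, 3) + U(v))² = ((3 + 2*5) + 3)² = ((3 + 10) + 3)² = (13 + 3)² = 16² = 256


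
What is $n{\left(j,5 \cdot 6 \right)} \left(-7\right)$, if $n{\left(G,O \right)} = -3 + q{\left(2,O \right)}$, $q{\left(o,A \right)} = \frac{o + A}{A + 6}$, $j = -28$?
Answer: $\frac{133}{9} \approx 14.778$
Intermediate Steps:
$q{\left(o,A \right)} = \frac{A + o}{6 + A}$
$n{\left(G,O \right)} = -3 + \frac{2 + O}{6 + O}$ ($n{\left(G,O \right)} = -3 + \frac{O + 2}{6 + O} = -3 + \frac{2 + O}{6 + O}$)
$n{\left(j,5 \cdot 6 \right)} \left(-7\right) = \frac{2 \left(-8 - 5 \cdot 6\right)}{6 + 5 \cdot 6} \left(-7\right) = \frac{2 \left(-8 - 30\right)}{6 + 30} \left(-7\right) = \frac{2 \left(-8 - 30\right)}{36} \left(-7\right) = 2 \cdot \frac{1}{36} \left(-38\right) \left(-7\right) = \left(- \frac{19}{9}\right) \left(-7\right) = \frac{133}{9}$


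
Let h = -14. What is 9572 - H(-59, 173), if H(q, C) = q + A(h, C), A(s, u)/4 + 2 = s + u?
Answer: 9003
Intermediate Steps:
A(s, u) = -8 + 4*s + 4*u (A(s, u) = -8 + 4*(s + u) = -8 + (4*s + 4*u) = -8 + 4*s + 4*u)
H(q, C) = -64 + q + 4*C (H(q, C) = q + (-8 + 4*(-14) + 4*C) = q + (-8 - 56 + 4*C) = q + (-64 + 4*C) = -64 + q + 4*C)
9572 - H(-59, 173) = 9572 - (-64 - 59 + 4*173) = 9572 - (-64 - 59 + 692) = 9572 - 1*569 = 9572 - 569 = 9003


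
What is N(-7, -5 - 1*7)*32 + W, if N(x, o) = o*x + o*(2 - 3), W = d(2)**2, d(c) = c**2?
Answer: 3088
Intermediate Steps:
W = 16 (W = (2**2)**2 = 4**2 = 16)
N(x, o) = -o + o*x (N(x, o) = o*x + o*(-1) = o*x - o = -o + o*x)
N(-7, -5 - 1*7)*32 + W = ((-5 - 1*7)*(-1 - 7))*32 + 16 = ((-5 - 7)*(-8))*32 + 16 = -12*(-8)*32 + 16 = 96*32 + 16 = 3072 + 16 = 3088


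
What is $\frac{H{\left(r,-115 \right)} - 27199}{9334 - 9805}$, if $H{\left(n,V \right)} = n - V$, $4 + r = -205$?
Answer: $\frac{27293}{471} \approx 57.947$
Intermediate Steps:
$r = -209$ ($r = -4 - 205 = -209$)
$\frac{H{\left(r,-115 \right)} - 27199}{9334 - 9805} = \frac{\left(-209 - -115\right) - 27199}{9334 - 9805} = \frac{\left(-209 + 115\right) - 27199}{-471} = \left(-94 - 27199\right) \left(- \frac{1}{471}\right) = \left(-27293\right) \left(- \frac{1}{471}\right) = \frac{27293}{471}$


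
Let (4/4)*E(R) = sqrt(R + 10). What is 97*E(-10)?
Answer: 0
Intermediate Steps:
E(R) = sqrt(10 + R) (E(R) = sqrt(R + 10) = sqrt(10 + R))
97*E(-10) = 97*sqrt(10 - 10) = 97*sqrt(0) = 97*0 = 0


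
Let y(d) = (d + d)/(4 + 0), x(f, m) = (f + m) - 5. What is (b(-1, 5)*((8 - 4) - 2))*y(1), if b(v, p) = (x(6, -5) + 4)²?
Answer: 0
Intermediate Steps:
x(f, m) = -5 + f + m
b(v, p) = 0 (b(v, p) = ((-5 + 6 - 5) + 4)² = (-4 + 4)² = 0² = 0)
y(d) = d/2 (y(d) = (2*d)/4 = (2*d)*(¼) = d/2)
(b(-1, 5)*((8 - 4) - 2))*y(1) = (0*((8 - 4) - 2))*((½)*1) = (0*(4 - 2))*(½) = (0*2)*(½) = 0*(½) = 0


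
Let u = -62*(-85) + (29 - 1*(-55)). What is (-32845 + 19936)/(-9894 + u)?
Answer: 12909/4540 ≈ 2.8434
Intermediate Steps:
u = 5354 (u = 5270 + (29 + 55) = 5270 + 84 = 5354)
(-32845 + 19936)/(-9894 + u) = (-32845 + 19936)/(-9894 + 5354) = -12909/(-4540) = -12909*(-1/4540) = 12909/4540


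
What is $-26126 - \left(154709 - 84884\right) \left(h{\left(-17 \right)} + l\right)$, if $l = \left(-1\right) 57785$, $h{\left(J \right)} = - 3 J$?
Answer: $4031250424$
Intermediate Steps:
$l = -57785$
$-26126 - \left(154709 - 84884\right) \left(h{\left(-17 \right)} + l\right) = -26126 - \left(154709 - 84884\right) \left(\left(-3\right) \left(-17\right) - 57785\right) = -26126 - 69825 \left(51 - 57785\right) = -26126 - 69825 \left(-57734\right) = -26126 - -4031276550 = -26126 + 4031276550 = 4031250424$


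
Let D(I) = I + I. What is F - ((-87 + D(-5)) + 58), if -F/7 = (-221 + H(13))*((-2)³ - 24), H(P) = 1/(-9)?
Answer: -445409/9 ≈ -49490.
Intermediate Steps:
H(P) = -⅑
D(I) = 2*I
F = -445760/9 (F = -7*(-221 - ⅑)*((-2)³ - 24) = -(-13930)*(-8 - 24)/9 = -(-13930)*(-32)/9 = -7*63680/9 = -445760/9 ≈ -49529.)
F - ((-87 + D(-5)) + 58) = -445760/9 - ((-87 + 2*(-5)) + 58) = -445760/9 - ((-87 - 10) + 58) = -445760/9 - (-97 + 58) = -445760/9 - 1*(-39) = -445760/9 + 39 = -445409/9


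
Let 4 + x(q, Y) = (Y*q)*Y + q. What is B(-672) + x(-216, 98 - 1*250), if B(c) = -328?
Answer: -4991012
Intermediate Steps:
x(q, Y) = -4 + q + q*Y**2 (x(q, Y) = -4 + ((Y*q)*Y + q) = -4 + (q*Y**2 + q) = -4 + (q + q*Y**2) = -4 + q + q*Y**2)
B(-672) + x(-216, 98 - 1*250) = -328 + (-4 - 216 - 216*(98 - 1*250)**2) = -328 + (-4 - 216 - 216*(98 - 250)**2) = -328 + (-4 - 216 - 216*(-152)**2) = -328 + (-4 - 216 - 216*23104) = -328 + (-4 - 216 - 4990464) = -328 - 4990684 = -4991012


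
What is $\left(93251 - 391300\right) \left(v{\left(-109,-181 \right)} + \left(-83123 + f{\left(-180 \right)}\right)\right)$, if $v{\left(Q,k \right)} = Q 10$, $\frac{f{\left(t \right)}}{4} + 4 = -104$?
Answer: $25228357605$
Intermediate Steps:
$f{\left(t \right)} = -432$ ($f{\left(t \right)} = -16 + 4 \left(-104\right) = -16 - 416 = -432$)
$v{\left(Q,k \right)} = 10 Q$
$\left(93251 - 391300\right) \left(v{\left(-109,-181 \right)} + \left(-83123 + f{\left(-180 \right)}\right)\right) = \left(93251 - 391300\right) \left(10 \left(-109\right) - 83555\right) = - 298049 \left(-1090 - 83555\right) = \left(-298049\right) \left(-84645\right) = 25228357605$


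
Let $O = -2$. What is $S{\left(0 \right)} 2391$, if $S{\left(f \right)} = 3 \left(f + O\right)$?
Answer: $-14346$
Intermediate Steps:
$S{\left(f \right)} = -6 + 3 f$ ($S{\left(f \right)} = 3 \left(f - 2\right) = 3 \left(-2 + f\right) = -6 + 3 f$)
$S{\left(0 \right)} 2391 = \left(-6 + 3 \cdot 0\right) 2391 = \left(-6 + 0\right) 2391 = \left(-6\right) 2391 = -14346$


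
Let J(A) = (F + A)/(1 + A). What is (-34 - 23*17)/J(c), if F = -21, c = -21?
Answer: -4250/21 ≈ -202.38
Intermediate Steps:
J(A) = (-21 + A)/(1 + A)
(-34 - 23*17)/J(c) = (-34 - 23*17)/(((-21 - 21)/(1 - 21))) = (-34 - 391)/((-42/(-20))) = -425/((-1/20*(-42))) = -425/21/10 = -425*10/21 = -4250/21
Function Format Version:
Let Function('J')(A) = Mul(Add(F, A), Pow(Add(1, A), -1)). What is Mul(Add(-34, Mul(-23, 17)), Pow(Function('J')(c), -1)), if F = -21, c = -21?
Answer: Rational(-4250, 21) ≈ -202.38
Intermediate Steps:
Function('J')(A) = Mul(Pow(Add(1, A), -1), Add(-21, A)) (Function('J')(A) = Mul(Add(-21, A), Pow(Add(1, A), -1)) = Mul(Pow(Add(1, A), -1), Add(-21, A)))
Mul(Add(-34, Mul(-23, 17)), Pow(Function('J')(c), -1)) = Mul(Add(-34, Mul(-23, 17)), Pow(Mul(Pow(Add(1, -21), -1), Add(-21, -21)), -1)) = Mul(Add(-34, -391), Pow(Mul(Pow(-20, -1), -42), -1)) = Mul(-425, Pow(Mul(Rational(-1, 20), -42), -1)) = Mul(-425, Pow(Rational(21, 10), -1)) = Mul(-425, Rational(10, 21)) = Rational(-4250, 21)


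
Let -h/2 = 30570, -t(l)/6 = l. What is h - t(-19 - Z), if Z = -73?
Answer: -60816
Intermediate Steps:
t(l) = -6*l
h = -61140 (h = -2*30570 = -61140)
h - t(-19 - Z) = -61140 - (-6)*(-19 - 1*(-73)) = -61140 - (-6)*(-19 + 73) = -61140 - (-6)*54 = -61140 - 1*(-324) = -61140 + 324 = -60816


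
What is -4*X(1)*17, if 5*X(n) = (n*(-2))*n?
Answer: 136/5 ≈ 27.200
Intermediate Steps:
X(n) = -2*n**2/5 (X(n) = ((n*(-2))*n)/5 = ((-2*n)*n)/5 = (-2*n**2)/5 = -2*n**2/5)
-4*X(1)*17 = -(-8)*1**2/5*17 = -(-8)/5*17 = -4*(-2/5)*17 = (8/5)*17 = 136/5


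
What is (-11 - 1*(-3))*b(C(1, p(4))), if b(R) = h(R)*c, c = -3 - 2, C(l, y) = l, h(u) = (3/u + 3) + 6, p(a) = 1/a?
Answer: 480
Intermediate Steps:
p(a) = 1/a
h(u) = 9 + 3/u (h(u) = (3 + 3/u) + 6 = 9 + 3/u)
c = -5
b(R) = -45 - 15/R (b(R) = (9 + 3/R)*(-5) = -45 - 15/R)
(-11 - 1*(-3))*b(C(1, p(4))) = (-11 - 1*(-3))*(-45 - 15/1) = (-11 + 3)*(-45 - 15*1) = -8*(-45 - 15) = -8*(-60) = 480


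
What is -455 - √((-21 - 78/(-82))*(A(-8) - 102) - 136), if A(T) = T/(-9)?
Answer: -455 - 2*√7152819/123 ≈ -498.49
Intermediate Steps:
A(T) = -T/9 (A(T) = T*(-⅑) = -T/9)
-455 - √((-21 - 78/(-82))*(A(-8) - 102) - 136) = -455 - √((-21 - 78/(-82))*(-⅑*(-8) - 102) - 136) = -455 - √((-21 - 78*(-1/82))*(8/9 - 102) - 136) = -455 - √((-21 + 39/41)*(-910/9) - 136) = -455 - √(-822/41*(-910/9) - 136) = -455 - √(249340/123 - 136) = -455 - √(232612/123) = -455 - 2*√7152819/123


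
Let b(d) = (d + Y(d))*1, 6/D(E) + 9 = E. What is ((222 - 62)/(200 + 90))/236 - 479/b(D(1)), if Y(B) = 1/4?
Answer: 1639142/1711 ≈ 958.00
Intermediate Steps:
D(E) = 6/(-9 + E)
Y(B) = 1/4
b(d) = 1/4 + d (b(d) = (d + 1/4)*1 = (1/4 + d)*1 = 1/4 + d)
((222 - 62)/(200 + 90))/236 - 479/b(D(1)) = ((222 - 62)/(200 + 90))/236 - 479/(1/4 + 6/(-9 + 1)) = (160/290)*(1/236) - 479/(1/4 + 6/(-8)) = (160*(1/290))*(1/236) - 479/(1/4 + 6*(-1/8)) = (16/29)*(1/236) - 479/(1/4 - 3/4) = 4/1711 - 479/(-1/2) = 4/1711 - 479*(-2) = 4/1711 + 958 = 1639142/1711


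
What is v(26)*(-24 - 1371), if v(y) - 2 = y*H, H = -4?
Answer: 142290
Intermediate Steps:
v(y) = 2 - 4*y (v(y) = 2 + y*(-4) = 2 - 4*y)
v(26)*(-24 - 1371) = (2 - 4*26)*(-24 - 1371) = (2 - 104)*(-1395) = -102*(-1395) = 142290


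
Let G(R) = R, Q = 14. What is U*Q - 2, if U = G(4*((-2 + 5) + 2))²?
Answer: 5598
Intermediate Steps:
U = 400 (U = (4*((-2 + 5) + 2))² = (4*(3 + 2))² = (4*5)² = 20² = 400)
U*Q - 2 = 400*14 - 2 = 5600 - 2 = 5598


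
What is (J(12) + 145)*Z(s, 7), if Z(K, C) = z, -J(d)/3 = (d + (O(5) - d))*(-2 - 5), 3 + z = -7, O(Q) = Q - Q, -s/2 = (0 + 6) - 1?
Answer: -1450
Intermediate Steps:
s = -10 (s = -2*((0 + 6) - 1) = -2*(6 - 1) = -2*5 = -10)
O(Q) = 0
z = -10 (z = -3 - 7 = -10)
J(d) = 0 (J(d) = -3*(d + (0 - d))*(-2 - 5) = -3*(d - d)*(-7) = -0*(-7) = -3*0 = 0)
Z(K, C) = -10
(J(12) + 145)*Z(s, 7) = (0 + 145)*(-10) = 145*(-10) = -1450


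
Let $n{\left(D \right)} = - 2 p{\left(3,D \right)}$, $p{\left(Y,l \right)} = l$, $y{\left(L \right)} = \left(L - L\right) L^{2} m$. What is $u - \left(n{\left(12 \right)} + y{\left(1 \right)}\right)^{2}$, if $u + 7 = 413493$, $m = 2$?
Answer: $412910$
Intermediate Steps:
$y{\left(L \right)} = 0$ ($y{\left(L \right)} = \left(L - L\right) L^{2} \cdot 2 = 0 L^{2} \cdot 2 = 0 \cdot 2 = 0$)
$u = 413486$ ($u = -7 + 413493 = 413486$)
$n{\left(D \right)} = - 2 D$
$u - \left(n{\left(12 \right)} + y{\left(1 \right)}\right)^{2} = 413486 - \left(\left(-2\right) 12 + 0\right)^{2} = 413486 - \left(-24 + 0\right)^{2} = 413486 - \left(-24\right)^{2} = 413486 - 576 = 412910$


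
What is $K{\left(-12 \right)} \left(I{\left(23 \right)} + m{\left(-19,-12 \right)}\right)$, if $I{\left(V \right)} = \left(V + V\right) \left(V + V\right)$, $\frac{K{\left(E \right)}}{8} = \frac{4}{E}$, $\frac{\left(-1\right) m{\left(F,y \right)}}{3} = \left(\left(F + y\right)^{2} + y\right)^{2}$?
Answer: $\frac{21597496}{3} \approx 7.1992 \cdot 10^{6}$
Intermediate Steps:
$m{\left(F,y \right)} = - 3 \left(y + \left(F + y\right)^{2}\right)^{2}$ ($m{\left(F,y \right)} = - 3 \left(\left(F + y\right)^{2} + y\right)^{2} = - 3 \left(y + \left(F + y\right)^{2}\right)^{2}$)
$K{\left(E \right)} = \frac{32}{E}$ ($K{\left(E \right)} = 8 \frac{4}{E} = \frac{32}{E}$)
$I{\left(V \right)} = 4 V^{2}$ ($I{\left(V \right)} = 2 V 2 V = 4 V^{2}$)
$K{\left(-12 \right)} \left(I{\left(23 \right)} + m{\left(-19,-12 \right)}\right) = \frac{32}{-12} \left(4 \cdot 23^{2} - 3 \left(-12 + \left(-19 - 12\right)^{2}\right)^{2}\right) = 32 \left(- \frac{1}{12}\right) \left(4 \cdot 529 - 3 \left(-12 + \left(-31\right)^{2}\right)^{2}\right) = - \frac{8 \left(2116 - 3 \left(-12 + 961\right)^{2}\right)}{3} = - \frac{8 \left(2116 - 3 \cdot 949^{2}\right)}{3} = - \frac{8 \left(2116 - 2701803\right)}{3} = \left(- \frac{8}{3}\right) \left(-2699687\right) = \frac{21597496}{3}$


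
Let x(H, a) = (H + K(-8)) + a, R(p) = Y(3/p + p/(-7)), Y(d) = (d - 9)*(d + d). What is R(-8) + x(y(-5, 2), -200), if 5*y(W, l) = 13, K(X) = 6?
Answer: -1599691/7840 ≈ -204.04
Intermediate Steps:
Y(d) = 2*d*(-9 + d) (Y(d) = (-9 + d)*(2*d) = 2*d*(-9 + d))
y(W, l) = 13/5 (y(W, l) = (1/5)*13 = 13/5)
R(p) = 2*(3/p - p/7)*(-9 + 3/p - p/7) (R(p) = 2*(3/p + p/(-7))*(-9 + (3/p + p/(-7))) = 2*(3/p + p*(-1/7))*(-9 + (3/p + p*(-1/7))) = 2*(3/p - p/7)*(-9 + (3/p - p/7)) = 2*(3/p - p/7)*(-9 + 3/p - p/7))
x(H, a) = 6 + H + a (x(H, a) = (H + 6) + a = (6 + H) + a = 6 + H + a)
R(-8) + x(y(-5, 2), -200) = (2/49)*(-21 + (-8)**2)*(-21 - 8*(63 - 8))/(-8)**2 + (6 + 13/5 - 200) = (2/49)*(1/64)*(-21 + 64)*(-21 - 8*55) - 957/5 = (2/49)*(1/64)*43*(-21 - 440) - 957/5 = (2/49)*(1/64)*43*(-461) - 957/5 = -19823/1568 - 957/5 = -1599691/7840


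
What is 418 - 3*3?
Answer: 409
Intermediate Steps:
418 - 3*3 = 418 - 1*9 = 418 - 9 = 409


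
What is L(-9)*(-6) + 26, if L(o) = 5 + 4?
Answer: -28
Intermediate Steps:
L(o) = 9
L(-9)*(-6) + 26 = 9*(-6) + 26 = -54 + 26 = -28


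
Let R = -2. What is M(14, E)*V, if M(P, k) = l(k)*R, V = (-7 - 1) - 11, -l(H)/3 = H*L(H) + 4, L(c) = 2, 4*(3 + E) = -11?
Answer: 855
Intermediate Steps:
E = -23/4 (E = -3 + (¼)*(-11) = -3 - 11/4 = -23/4 ≈ -5.7500)
l(H) = -12 - 6*H (l(H) = -3*(H*2 + 4) = -3*(2*H + 4) = -3*(4 + 2*H) = -12 - 6*H)
V = -19 (V = -8 - 11 = -19)
M(P, k) = 24 + 12*k (M(P, k) = (-12 - 6*k)*(-2) = 24 + 12*k)
M(14, E)*V = (24 + 12*(-23/4))*(-19) = (24 - 69)*(-19) = -45*(-19) = 855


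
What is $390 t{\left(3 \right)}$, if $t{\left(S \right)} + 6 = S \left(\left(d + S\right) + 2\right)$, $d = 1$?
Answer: $4680$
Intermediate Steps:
$t{\left(S \right)} = -6 + S \left(3 + S\right)$ ($t{\left(S \right)} = -6 + S \left(\left(1 + S\right) + 2\right) = -6 + S \left(3 + S\right)$)
$390 t{\left(3 \right)} = 390 \left(-6 + 3^{2} + 3 \cdot 3\right) = 390 \left(-6 + 9 + 9\right) = 390 \cdot 12 = 4680$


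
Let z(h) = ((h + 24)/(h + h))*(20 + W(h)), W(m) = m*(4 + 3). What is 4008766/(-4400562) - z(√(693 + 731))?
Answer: -208830797/2200281 - 1306*√89/89 ≈ -233.35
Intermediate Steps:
W(m) = 7*m (W(m) = m*7 = 7*m)
z(h) = (20 + 7*h)*(24 + h)/(2*h) (z(h) = ((h + 24)/(h + h))*(20 + 7*h) = ((24 + h)/((2*h)))*(20 + 7*h) = ((24 + h)*(1/(2*h)))*(20 + 7*h) = ((24 + h)/(2*h))*(20 + 7*h) = (20 + 7*h)*(24 + h)/(2*h))
4008766/(-4400562) - z(√(693 + 731)) = 4008766/(-4400562) - (94 + 240/(√(693 + 731)) + 7*√(693 + 731)/2) = 4008766*(-1/4400562) - (94 + 240/(√1424) + 7*√1424/2) = -2004383/2200281 - (94 + 240/((4*√89)) + 7*(4*√89)/2) = -2004383/2200281 - (94 + 240*(√89/356) + 14*√89) = -2004383/2200281 - (94 + 60*√89/89 + 14*√89) = -2004383/2200281 - (94 + 1306*√89/89) = -2004383/2200281 + (-94 - 1306*√89/89) = -208830797/2200281 - 1306*√89/89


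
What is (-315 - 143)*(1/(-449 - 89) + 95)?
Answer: -11703961/269 ≈ -43509.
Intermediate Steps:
(-315 - 143)*(1/(-449 - 89) + 95) = -458*(1/(-538) + 95) = -458*(-1/538 + 95) = -458*51109/538 = -11703961/269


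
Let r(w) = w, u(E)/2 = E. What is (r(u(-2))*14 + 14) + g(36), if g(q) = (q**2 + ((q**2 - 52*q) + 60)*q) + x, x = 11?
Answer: -17311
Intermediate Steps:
u(E) = 2*E
g(q) = 11 + q**2 + q*(60 + q**2 - 52*q) (g(q) = (q**2 + ((q**2 - 52*q) + 60)*q) + 11 = (q**2 + (60 + q**2 - 52*q)*q) + 11 = (q**2 + q*(60 + q**2 - 52*q)) + 11 = 11 + q**2 + q*(60 + q**2 - 52*q))
(r(u(-2))*14 + 14) + g(36) = ((2*(-2))*14 + 14) + (11 + 36**3 - 51*36**2 + 60*36) = (-4*14 + 14) + (11 + 46656 - 51*1296 + 2160) = (-56 + 14) + (11 + 46656 - 66096 + 2160) = -42 - 17269 = -17311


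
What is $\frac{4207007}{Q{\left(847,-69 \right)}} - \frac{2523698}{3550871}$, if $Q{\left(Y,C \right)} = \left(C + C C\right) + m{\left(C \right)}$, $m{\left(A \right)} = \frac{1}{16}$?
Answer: $\frac{238827164869598}{266574538583} \approx 895.91$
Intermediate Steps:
$m{\left(A \right)} = \frac{1}{16}$
$Q{\left(Y,C \right)} = \frac{1}{16} + C + C^{2}$ ($Q{\left(Y,C \right)} = \left(C + C C\right) + \frac{1}{16} = \left(C + C^{2}\right) + \frac{1}{16} = \frac{1}{16} + C + C^{2}$)
$\frac{4207007}{Q{\left(847,-69 \right)}} - \frac{2523698}{3550871} = \frac{4207007}{\frac{1}{16} - 69 + \left(-69\right)^{2}} - \frac{2523698}{3550871} = \frac{4207007}{\frac{1}{16} - 69 + 4761} - \frac{2523698}{3550871} = \frac{4207007}{\frac{75073}{16}} - \frac{2523698}{3550871} = 4207007 \cdot \frac{16}{75073} - \frac{2523698}{3550871} = \frac{67312112}{75073} - \frac{2523698}{3550871} = \frac{238827164869598}{266574538583}$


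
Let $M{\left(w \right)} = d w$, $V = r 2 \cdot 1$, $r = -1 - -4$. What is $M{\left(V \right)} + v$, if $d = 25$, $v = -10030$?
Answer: $-9880$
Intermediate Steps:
$r = 3$ ($r = -1 + 4 = 3$)
$V = 6$ ($V = 3 \cdot 2 \cdot 1 = 6 \cdot 1 = 6$)
$M{\left(w \right)} = 25 w$
$M{\left(V \right)} + v = 25 \cdot 6 - 10030 = 150 - 10030 = -9880$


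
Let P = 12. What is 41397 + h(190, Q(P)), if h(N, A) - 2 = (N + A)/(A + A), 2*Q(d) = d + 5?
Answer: 1407963/34 ≈ 41411.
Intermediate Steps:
Q(d) = 5/2 + d/2 (Q(d) = (d + 5)/2 = (5 + d)/2 = 5/2 + d/2)
h(N, A) = 2 + (A + N)/(2*A) (h(N, A) = 2 + (N + A)/(A + A) = 2 + (A + N)/((2*A)) = 2 + (A + N)*(1/(2*A)) = 2 + (A + N)/(2*A))
41397 + h(190, Q(P)) = 41397 + (190 + 5*(5/2 + (½)*12))/(2*(5/2 + (½)*12)) = 41397 + (190 + 5*(5/2 + 6))/(2*(5/2 + 6)) = 41397 + (190 + 5*(17/2))/(2*(17/2)) = 41397 + (½)*(2/17)*(190 + 85/2) = 41397 + (½)*(2/17)*(465/2) = 41397 + 465/34 = 1407963/34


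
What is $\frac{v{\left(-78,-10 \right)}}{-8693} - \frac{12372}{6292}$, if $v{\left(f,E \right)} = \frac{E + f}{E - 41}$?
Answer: $- \frac{1371398323}{697378539} \approx -1.9665$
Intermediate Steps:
$v{\left(f,E \right)} = \frac{E + f}{-41 + E}$
$\frac{v{\left(-78,-10 \right)}}{-8693} - \frac{12372}{6292} = \frac{\frac{1}{-41 - 10} \left(-10 - 78\right)}{-8693} - \frac{12372}{6292} = \frac{1}{-51} \left(-88\right) \left(- \frac{1}{8693}\right) - \frac{3093}{1573} = \left(- \frac{1}{51}\right) \left(-88\right) \left(- \frac{1}{8693}\right) - \frac{3093}{1573} = \frac{88}{51} \left(- \frac{1}{8693}\right) - \frac{3093}{1573} = - \frac{88}{443343} - \frac{3093}{1573} = - \frac{1371398323}{697378539}$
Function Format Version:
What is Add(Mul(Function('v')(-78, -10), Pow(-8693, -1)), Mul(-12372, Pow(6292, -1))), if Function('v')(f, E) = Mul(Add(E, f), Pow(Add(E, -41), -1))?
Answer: Rational(-1371398323, 697378539) ≈ -1.9665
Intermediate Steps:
Function('v')(f, E) = Mul(Pow(Add(-41, E), -1), Add(E, f)) (Function('v')(f, E) = Mul(Add(E, f), Pow(Add(-41, E), -1)) = Mul(Pow(Add(-41, E), -1), Add(E, f)))
Add(Mul(Function('v')(-78, -10), Pow(-8693, -1)), Mul(-12372, Pow(6292, -1))) = Add(Mul(Mul(Pow(Add(-41, -10), -1), Add(-10, -78)), Pow(-8693, -1)), Mul(-12372, Pow(6292, -1))) = Add(Mul(Mul(Pow(-51, -1), -88), Rational(-1, 8693)), Mul(-12372, Rational(1, 6292))) = Add(Mul(Mul(Rational(-1, 51), -88), Rational(-1, 8693)), Rational(-3093, 1573)) = Add(Mul(Rational(88, 51), Rational(-1, 8693)), Rational(-3093, 1573)) = Add(Rational(-88, 443343), Rational(-3093, 1573)) = Rational(-1371398323, 697378539)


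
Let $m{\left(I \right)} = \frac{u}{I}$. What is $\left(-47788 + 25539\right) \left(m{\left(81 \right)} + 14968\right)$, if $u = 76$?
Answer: $- \frac{26976556516}{81} \approx -3.3304 \cdot 10^{8}$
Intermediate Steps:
$m{\left(I \right)} = \frac{76}{I}$
$\left(-47788 + 25539\right) \left(m{\left(81 \right)} + 14968\right) = \left(-47788 + 25539\right) \left(\frac{76}{81} + 14968\right) = - 22249 \left(76 \cdot \frac{1}{81} + 14968\right) = - 22249 \left(\frac{76}{81} + 14968\right) = \left(-22249\right) \frac{1212484}{81} = - \frac{26976556516}{81}$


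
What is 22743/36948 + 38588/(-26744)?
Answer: -34062943/41172388 ≈ -0.82732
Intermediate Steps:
22743/36948 + 38588/(-26744) = 22743*(1/36948) + 38588*(-1/26744) = 7581/12316 - 9647/6686 = -34062943/41172388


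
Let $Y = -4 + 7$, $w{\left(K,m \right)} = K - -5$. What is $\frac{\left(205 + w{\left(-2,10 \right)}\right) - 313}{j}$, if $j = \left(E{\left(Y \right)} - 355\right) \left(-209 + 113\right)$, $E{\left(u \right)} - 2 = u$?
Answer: $- \frac{1}{320} \approx -0.003125$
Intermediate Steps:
$w{\left(K,m \right)} = 5 + K$ ($w{\left(K,m \right)} = K + 5 = 5 + K$)
$Y = 3$
$E{\left(u \right)} = 2 + u$
$j = 33600$ ($j = \left(\left(2 + 3\right) - 355\right) \left(-209 + 113\right) = \left(5 - 355\right) \left(-96\right) = \left(-350\right) \left(-96\right) = 33600$)
$\frac{\left(205 + w{\left(-2,10 \right)}\right) - 313}{j} = \frac{\left(205 + \left(5 - 2\right)\right) - 313}{33600} = \left(\left(205 + 3\right) - 313\right) \frac{1}{33600} = \left(208 - 313\right) \frac{1}{33600} = \left(-105\right) \frac{1}{33600} = - \frac{1}{320}$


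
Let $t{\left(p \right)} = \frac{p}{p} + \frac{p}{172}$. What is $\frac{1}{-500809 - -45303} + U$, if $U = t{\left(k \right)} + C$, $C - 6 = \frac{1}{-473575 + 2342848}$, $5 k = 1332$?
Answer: $\frac{1564992489439739}{183064989434670} \approx 8.5488$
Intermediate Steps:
$k = \frac{1332}{5}$ ($k = \frac{1}{5} \cdot 1332 = \frac{1332}{5} \approx 266.4$)
$t{\left(p \right)} = 1 + \frac{p}{172}$ ($t{\left(p \right)} = 1 + p \frac{1}{172} = 1 + \frac{p}{172}$)
$C = \frac{11215639}{1869273}$ ($C = 6 + \frac{1}{-473575 + 2342848} = 6 + \frac{1}{1869273} = \frac{11215639}{1869273} \approx 6.0$)
$U = \frac{3435723989}{401893695}$ ($U = \left(1 + \frac{1}{172} \cdot \frac{1332}{5}\right) + \frac{11215639}{1869273} = \left(1 + \frac{333}{215}\right) + \frac{11215639}{1869273} = \frac{548}{215} + \frac{11215639}{1869273} = \frac{3435723989}{401893695} \approx 8.5488$)
$\frac{1}{-500809 - -45303} + U = \frac{1}{-500809 - -45303} + \frac{3435723989}{401893695} = \frac{1}{-500809 + 45303} + \frac{3435723989}{401893695} = \frac{1}{-455506} + \frac{3435723989}{401893695} = - \frac{1}{455506} + \frac{3435723989}{401893695} = \frac{1564992489439739}{183064989434670}$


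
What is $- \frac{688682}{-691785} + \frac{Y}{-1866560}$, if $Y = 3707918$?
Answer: $- \frac{127961577971}{129125820960} \approx -0.99098$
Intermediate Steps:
$- \frac{688682}{-691785} + \frac{Y}{-1866560} = - \frac{688682}{-691785} + \frac{3707918}{-1866560} = \left(-688682\right) \left(- \frac{1}{691785}\right) + 3707918 \left(- \frac{1}{1866560}\right) = \frac{688682}{691785} - \frac{1853959}{933280} = - \frac{127961577971}{129125820960}$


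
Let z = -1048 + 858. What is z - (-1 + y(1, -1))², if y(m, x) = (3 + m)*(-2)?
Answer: -271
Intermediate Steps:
y(m, x) = -6 - 2*m
z = -190
z - (-1 + y(1, -1))² = -190 - (-1 + (-6 - 2*1))² = -190 - (-1 + (-6 - 2))² = -190 - (-1 - 8)² = -190 - 1*(-9)² = -190 - 1*81 = -190 - 81 = -271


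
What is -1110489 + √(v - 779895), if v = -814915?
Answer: -1110489 + I*√1594810 ≈ -1.1105e+6 + 1262.9*I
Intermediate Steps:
-1110489 + √(v - 779895) = -1110489 + √(-814915 - 779895) = -1110489 + √(-1594810) = -1110489 + I*√1594810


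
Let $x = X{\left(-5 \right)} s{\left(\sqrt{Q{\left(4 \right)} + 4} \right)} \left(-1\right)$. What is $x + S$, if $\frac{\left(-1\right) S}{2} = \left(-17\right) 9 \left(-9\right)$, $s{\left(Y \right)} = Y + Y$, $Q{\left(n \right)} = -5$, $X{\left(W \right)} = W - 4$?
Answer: $-2754 + 18 i \approx -2754.0 + 18.0 i$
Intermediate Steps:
$X{\left(W \right)} = -4 + W$
$s{\left(Y \right)} = 2 Y$
$x = 18 i$ ($x = \left(-4 - 5\right) 2 \sqrt{-5 + 4} \left(-1\right) = - 9 \cdot 2 \sqrt{-1} \left(-1\right) = - 9 \cdot 2 i \left(-1\right) = - 18 i \left(-1\right) = 18 i \approx 18.0 i$)
$S = -2754$ ($S = - 2 \left(-17\right) 9 \left(-9\right) = - 2 \left(\left(-153\right) \left(-9\right)\right) = \left(-2\right) 1377 = -2754$)
$x + S = 18 i - 2754 = -2754 + 18 i$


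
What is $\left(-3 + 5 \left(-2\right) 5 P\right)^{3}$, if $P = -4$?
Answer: $7645373$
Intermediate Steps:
$\left(-3 + 5 \left(-2\right) 5 P\right)^{3} = \left(-3 + 5 \left(-2\right) 5 \left(-4\right)\right)^{3} = \left(-3 + \left(-10\right) 5 \left(-4\right)\right)^{3} = \left(-3 - -200\right)^{3} = \left(-3 + 200\right)^{3} = 197^{3} = 7645373$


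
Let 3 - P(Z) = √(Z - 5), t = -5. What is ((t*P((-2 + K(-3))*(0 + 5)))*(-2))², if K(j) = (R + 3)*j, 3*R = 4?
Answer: -7100 - 2400*I*√5 ≈ -7100.0 - 5366.6*I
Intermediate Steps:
R = 4/3 (R = (⅓)*4 = 4/3 ≈ 1.3333)
K(j) = 13*j/3 (K(j) = (4/3 + 3)*j = 13*j/3)
P(Z) = 3 - √(-5 + Z) (P(Z) = 3 - √(Z - 5) = 3 - √(-5 + Z))
((t*P((-2 + K(-3))*(0 + 5)))*(-2))² = (-5*(3 - √(-5 + (-2 + (13/3)*(-3))*(0 + 5)))*(-2))² = (-5*(3 - √(-5 + (-2 - 13)*5))*(-2))² = (-5*(3 - √(-5 - 15*5))*(-2))² = (-5*(3 - √(-5 - 75))*(-2))² = (-5*(3 - √(-80))*(-2))² = (-5*(3 - 4*I*√5)*(-2))² = ((-15 + 20*I*√5)*(-2))² = (30 - 40*I*√5)²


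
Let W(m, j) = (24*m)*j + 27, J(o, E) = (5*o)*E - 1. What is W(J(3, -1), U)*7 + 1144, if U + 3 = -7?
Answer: 28213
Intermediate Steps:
U = -10 (U = -3 - 7 = -10)
J(o, E) = -1 + 5*E*o (J(o, E) = 5*E*o - 1 = -1 + 5*E*o)
W(m, j) = 27 + 24*j*m (W(m, j) = 24*j*m + 27 = 27 + 24*j*m)
W(J(3, -1), U)*7 + 1144 = (27 + 24*(-10)*(-1 + 5*(-1)*3))*7 + 1144 = (27 + 24*(-10)*(-1 - 15))*7 + 1144 = (27 + 24*(-10)*(-16))*7 + 1144 = (27 + 3840)*7 + 1144 = 3867*7 + 1144 = 27069 + 1144 = 28213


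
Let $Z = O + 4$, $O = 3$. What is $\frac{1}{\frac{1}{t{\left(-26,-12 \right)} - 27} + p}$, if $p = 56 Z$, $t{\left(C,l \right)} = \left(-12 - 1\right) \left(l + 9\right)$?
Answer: $\frac{12}{4705} \approx 0.0025505$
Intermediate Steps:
$Z = 7$ ($Z = 3 + 4 = 7$)
$t{\left(C,l \right)} = -117 - 13 l$ ($t{\left(C,l \right)} = - 13 \left(9 + l\right) = -117 - 13 l$)
$p = 392$ ($p = 56 \cdot 7 = 392$)
$\frac{1}{\frac{1}{t{\left(-26,-12 \right)} - 27} + p} = \frac{1}{\frac{1}{\left(-117 - -156\right) - 27} + 392} = \frac{1}{\frac{1}{\left(-117 + 156\right) - 27} + 392} = \frac{1}{\frac{1}{39 - 27} + 392} = \frac{1}{\frac{1}{12} + 392} = \frac{1}{\frac{4705}{12}} = \frac{12}{4705}$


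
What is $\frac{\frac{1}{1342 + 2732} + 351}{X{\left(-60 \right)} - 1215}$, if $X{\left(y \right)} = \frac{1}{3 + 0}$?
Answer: $- \frac{1429975}{4948552} \approx -0.28897$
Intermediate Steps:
$X{\left(y \right)} = \frac{1}{3}$
$\frac{\frac{1}{1342 + 2732} + 351}{X{\left(-60 \right)} - 1215} = \frac{\frac{1}{1342 + 2732} + 351}{\frac{1}{3} - 1215} = \frac{\frac{1}{4074} + 351}{- \frac{3644}{3}} = \left(\frac{1}{4074} + 351\right) \left(- \frac{3}{3644}\right) = \frac{1429975}{4074} \left(- \frac{3}{3644}\right) = - \frac{1429975}{4948552}$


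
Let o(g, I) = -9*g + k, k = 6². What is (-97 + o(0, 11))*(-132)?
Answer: 8052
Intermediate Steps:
k = 36
o(g, I) = 36 - 9*g (o(g, I) = -9*g + 36 = 36 - 9*g)
(-97 + o(0, 11))*(-132) = (-97 + (36 - 9*0))*(-132) = (-97 + (36 + 0))*(-132) = (-97 + 36)*(-132) = -61*(-132) = 8052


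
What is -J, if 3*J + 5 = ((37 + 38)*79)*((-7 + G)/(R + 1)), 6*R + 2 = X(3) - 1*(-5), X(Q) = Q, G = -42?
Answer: 290335/6 ≈ 48389.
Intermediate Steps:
R = 1 (R = -⅓ + (3 - 1*(-5))/6 = -⅓ + (3 + 5)/6 = -⅓ + (⅙)*8 = -⅓ + 4/3 = 1)
J = -290335/6 (J = -5/3 + (((37 + 38)*79)*((-7 - 42)/(1 + 1)))/3 = -5/3 + ((75*79)*(-49/2))/3 = -5/3 + (5925*(-49*½))/3 = -5/3 + (5925*(-49/2))/3 = -5/3 + (⅓)*(-290325/2) = -5/3 - 96775/2 = -290335/6 ≈ -48389.)
-J = -1*(-290335/6) = 290335/6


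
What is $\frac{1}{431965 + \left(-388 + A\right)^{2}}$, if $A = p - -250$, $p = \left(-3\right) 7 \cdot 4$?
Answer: $\frac{1}{481249} \approx 2.0779 \cdot 10^{-6}$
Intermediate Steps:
$p = -84$ ($p = \left(-21\right) 4 = -84$)
$A = 166$ ($A = -84 - -250 = -84 + 250 = 166$)
$\frac{1}{431965 + \left(-388 + A\right)^{2}} = \frac{1}{431965 + \left(-388 + 166\right)^{2}} = \frac{1}{431965 + \left(-222\right)^{2}} = \frac{1}{431965 + 49284} = \frac{1}{481249}$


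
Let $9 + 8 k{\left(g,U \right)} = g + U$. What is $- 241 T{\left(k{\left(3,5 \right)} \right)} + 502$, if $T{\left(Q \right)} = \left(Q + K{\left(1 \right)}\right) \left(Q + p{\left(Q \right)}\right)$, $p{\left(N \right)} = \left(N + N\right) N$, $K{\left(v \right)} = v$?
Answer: $\frac{133573}{256} \approx 521.77$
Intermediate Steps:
$p{\left(N \right)} = 2 N^{2}$ ($p{\left(N \right)} = 2 N N = 2 N^{2}$)
$k{\left(g,U \right)} = - \frac{9}{8} + \frac{U}{8} + \frac{g}{8}$ ($k{\left(g,U \right)} = - \frac{9}{8} + \frac{g + U}{8} = - \frac{9}{8} + \frac{U + g}{8} = - \frac{9}{8} + \left(\frac{U}{8} + \frac{g}{8}\right) = - \frac{9}{8} + \frac{U}{8} + \frac{g}{8}$)
$T{\left(Q \right)} = \left(1 + Q\right) \left(Q + 2 Q^{2}\right)$ ($T{\left(Q \right)} = \left(Q + 1\right) \left(Q + 2 Q^{2}\right) = \left(1 + Q\right) \left(Q + 2 Q^{2}\right)$)
$- 241 T{\left(k{\left(3,5 \right)} \right)} + 502 = - 241 \left(- \frac{9}{8} + \frac{1}{8} \cdot 5 + \frac{1}{8} \cdot 3\right) \left(1 + 2 \left(- \frac{9}{8} + \frac{1}{8} \cdot 5 + \frac{1}{8} \cdot 3\right)^{2} + 3 \left(- \frac{9}{8} + \frac{1}{8} \cdot 5 + \frac{1}{8} \cdot 3\right)\right) + 502 = - 241 \left(- \frac{9}{8} + \frac{5}{8} + \frac{3}{8}\right) \left(1 + 2 \left(- \frac{9}{8} + \frac{5}{8} + \frac{3}{8}\right)^{2} + 3 \left(- \frac{9}{8} + \frac{5}{8} + \frac{3}{8}\right)\right) + 502 = - 241 \left(- \frac{1 + 2 \left(- \frac{1}{8}\right)^{2} + 3 \left(- \frac{1}{8}\right)}{8}\right) + 502 = - 241 \left(- \frac{1 + 2 \cdot \frac{1}{64} - \frac{3}{8}}{8}\right) + 502 = - 241 \left(- \frac{1 + \frac{1}{32} - \frac{3}{8}}{8}\right) + 502 = - 241 \left(\left(- \frac{1}{8}\right) \frac{21}{32}\right) + 502 = \left(-241\right) \left(- \frac{21}{256}\right) + 502 = \frac{5061}{256} + 502 = \frac{133573}{256}$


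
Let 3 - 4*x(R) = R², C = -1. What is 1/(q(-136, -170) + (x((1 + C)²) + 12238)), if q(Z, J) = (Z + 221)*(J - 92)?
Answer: -4/40125 ≈ -9.9688e-5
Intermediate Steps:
q(Z, J) = (-92 + J)*(221 + Z) (q(Z, J) = (221 + Z)*(-92 + J) = (-92 + J)*(221 + Z))
x(R) = ¾ - R²/4
1/(q(-136, -170) + (x((1 + C)²) + 12238)) = 1/((-20332 - 92*(-136) + 221*(-170) - 170*(-136)) + ((¾ - (1 - 1)⁴/4) + 12238)) = 1/((-20332 + 12512 - 37570 + 23120) + ((¾ - (0²)²/4) + 12238)) = 1/(-22270 + ((¾ - ¼*0²) + 12238)) = 1/(-22270 + ((¾ - ¼*0) + 12238)) = 1/(-22270 + ((¾ + 0) + 12238)) = 1/(-22270 + (¾ + 12238)) = 1/(-22270 + 48955/4) = 1/(-40125/4) = -4/40125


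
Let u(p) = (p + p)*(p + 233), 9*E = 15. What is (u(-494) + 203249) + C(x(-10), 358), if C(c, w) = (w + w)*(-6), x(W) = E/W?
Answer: 456821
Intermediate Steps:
E = 5/3 (E = (⅑)*15 = 5/3 ≈ 1.6667)
u(p) = 2*p*(233 + p) (u(p) = (2*p)*(233 + p) = 2*p*(233 + p))
x(W) = 5/(3*W)
C(c, w) = -12*w (C(c, w) = (2*w)*(-6) = -12*w)
(u(-494) + 203249) + C(x(-10), 358) = (2*(-494)*(233 - 494) + 203249) - 12*358 = (2*(-494)*(-261) + 203249) - 4296 = (257868 + 203249) - 4296 = 461117 - 4296 = 456821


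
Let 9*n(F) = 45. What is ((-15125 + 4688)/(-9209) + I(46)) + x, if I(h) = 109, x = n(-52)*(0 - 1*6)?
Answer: 737948/9209 ≈ 80.133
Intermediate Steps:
n(F) = 5 (n(F) = (1/9)*45 = 5)
x = -30 (x = 5*(0 - 1*6) = 5*(0 - 6) = 5*(-6) = -30)
((-15125 + 4688)/(-9209) + I(46)) + x = ((-15125 + 4688)/(-9209) + 109) - 30 = (-10437*(-1/9209) + 109) - 30 = (10437/9209 + 109) - 30 = 1014218/9209 - 30 = 737948/9209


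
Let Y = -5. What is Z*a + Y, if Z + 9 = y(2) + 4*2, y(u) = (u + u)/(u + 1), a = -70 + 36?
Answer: -49/3 ≈ -16.333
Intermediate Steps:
a = -34
y(u) = 2*u/(1 + u) (y(u) = (2*u)/(1 + u) = 2*u/(1 + u))
Z = ⅓ (Z = -9 + (2*2/(1 + 2) + 4*2) = -9 + (2*2/3 + 8) = -9 + (2*2*(⅓) + 8) = -9 + (4/3 + 8) = -9 + 28/3 = ⅓ ≈ 0.33333)
Z*a + Y = (⅓)*(-34) - 5 = -34/3 - 5 = -49/3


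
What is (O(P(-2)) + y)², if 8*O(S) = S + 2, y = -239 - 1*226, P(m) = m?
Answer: 216225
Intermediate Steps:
y = -465 (y = -239 - 226 = -465)
O(S) = ¼ + S/8 (O(S) = (S + 2)/8 = (2 + S)/8 = ¼ + S/8)
(O(P(-2)) + y)² = ((¼ + (⅛)*(-2)) - 465)² = ((¼ - ¼) - 465)² = (0 - 465)² = (-465)² = 216225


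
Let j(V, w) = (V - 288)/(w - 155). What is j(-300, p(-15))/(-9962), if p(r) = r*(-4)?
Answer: -294/473195 ≈ -0.00062131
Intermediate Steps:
p(r) = -4*r
j(V, w) = (-288 + V)/(-155 + w)
j(-300, p(-15))/(-9962) = ((-288 - 300)/(-155 - 4*(-15)))/(-9962) = (-588/(-155 + 60))*(-1/9962) = (-588/(-95))*(-1/9962) = -1/95*(-588)*(-1/9962) = (588/95)*(-1/9962) = -294/473195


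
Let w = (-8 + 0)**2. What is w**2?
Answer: 4096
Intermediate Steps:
w = 64 (w = (-8)**2 = 64)
w**2 = 64**2 = 4096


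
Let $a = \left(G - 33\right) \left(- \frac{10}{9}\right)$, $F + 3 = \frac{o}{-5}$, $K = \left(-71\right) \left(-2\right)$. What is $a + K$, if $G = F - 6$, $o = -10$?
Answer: $\frac{1678}{9} \approx 186.44$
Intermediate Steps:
$K = 142$
$F = -1$ ($F = -3 - \frac{10}{-5} = -3 - -2 = -3 + 2 = -1$)
$G = -7$ ($G = -1 - 6 = -7$)
$a = \frac{400}{9}$ ($a = \left(-7 - 33\right) \left(- \frac{10}{9}\right) = - 40 \left(\left(-10\right) \frac{1}{9}\right) = \left(-40\right) \left(- \frac{10}{9}\right) = \frac{400}{9} \approx 44.444$)
$a + K = \frac{400}{9} + 142 = \frac{1678}{9}$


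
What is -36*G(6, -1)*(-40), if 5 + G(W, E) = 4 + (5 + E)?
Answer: 4320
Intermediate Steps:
G(W, E) = 4 + E (G(W, E) = -5 + (4 + (5 + E)) = -5 + (9 + E) = 4 + E)
-36*G(6, -1)*(-40) = -36*(4 - 1)*(-40) = -36*3*(-40) = -108*(-40) = 4320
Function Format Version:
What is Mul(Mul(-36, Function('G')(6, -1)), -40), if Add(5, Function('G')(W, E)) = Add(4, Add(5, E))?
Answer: 4320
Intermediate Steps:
Function('G')(W, E) = Add(4, E) (Function('G')(W, E) = Add(-5, Add(4, Add(5, E))) = Add(-5, Add(9, E)) = Add(4, E))
Mul(Mul(-36, Function('G')(6, -1)), -40) = Mul(Mul(-36, Add(4, -1)), -40) = Mul(Mul(-36, 3), -40) = Mul(-108, -40) = 4320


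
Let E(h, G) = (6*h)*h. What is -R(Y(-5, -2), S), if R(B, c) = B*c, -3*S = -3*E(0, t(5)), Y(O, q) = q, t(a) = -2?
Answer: 0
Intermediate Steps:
E(h, G) = 6*h²
S = 0 (S = -(-1)*6*0² = -(-1)*6*0 = -(-1)*0 = -⅓*0 = 0)
-R(Y(-5, -2), S) = -(-2)*0 = -1*0 = 0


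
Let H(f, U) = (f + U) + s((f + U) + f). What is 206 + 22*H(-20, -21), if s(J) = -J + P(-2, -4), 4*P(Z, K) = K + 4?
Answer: 646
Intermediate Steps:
P(Z, K) = 1 + K/4 (P(Z, K) = (K + 4)/4 = (4 + K)/4 = 1 + K/4)
s(J) = -J (s(J) = -J + (1 + (¼)*(-4)) = -J + (1 - 1) = -J + 0 = -J)
H(f, U) = -f (H(f, U) = (f + U) - ((f + U) + f) = (U + f) - ((U + f) + f) = (U + f) - (U + 2*f) = (U + f) + (-U - 2*f) = -f)
206 + 22*H(-20, -21) = 206 + 22*(-1*(-20)) = 206 + 22*20 = 206 + 440 = 646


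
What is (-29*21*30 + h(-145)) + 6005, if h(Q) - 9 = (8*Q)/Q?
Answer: -12248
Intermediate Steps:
h(Q) = 17 (h(Q) = 9 + (8*Q)/Q = 9 + 8 = 17)
(-29*21*30 + h(-145)) + 6005 = (-29*21*30 + 17) + 6005 = (-609*30 + 17) + 6005 = (-18270 + 17) + 6005 = -18253 + 6005 = -12248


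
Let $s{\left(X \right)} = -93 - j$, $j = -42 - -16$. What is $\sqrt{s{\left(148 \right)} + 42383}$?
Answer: $2 \sqrt{10579} \approx 205.71$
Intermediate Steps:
$j = -26$ ($j = -42 + 16 = -26$)
$s{\left(X \right)} = -67$ ($s{\left(X \right)} = -93 - -26 = -93 + 26 = -67$)
$\sqrt{s{\left(148 \right)} + 42383} = \sqrt{-67 + 42383} = \sqrt{42316} = 2 \sqrt{10579}$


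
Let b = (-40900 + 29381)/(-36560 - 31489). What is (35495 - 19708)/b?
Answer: 1074289563/11519 ≈ 93262.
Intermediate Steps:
b = 11519/68049 (b = -11519/(-68049) = -11519*(-1/68049) = 11519/68049 ≈ 0.16928)
(35495 - 19708)/b = (35495 - 19708)/(11519/68049) = 15787*(68049/11519) = 1074289563/11519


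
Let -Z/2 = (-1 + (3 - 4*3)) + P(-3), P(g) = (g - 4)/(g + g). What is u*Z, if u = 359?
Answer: 19027/3 ≈ 6342.3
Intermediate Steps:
P(g) = (-4 + g)/(2*g) (P(g) = (-4 + g)/((2*g)) = (-4 + g)*(1/(2*g)) = (-4 + g)/(2*g))
Z = 53/3 (Z = -2*((-1 + (3 - 4*3)) + (½)*(-4 - 3)/(-3)) = -2*((-1 + (3 - 12)) + (½)*(-⅓)*(-7)) = -2*((-1 - 9) + 7/6) = -2*(-10 + 7/6) = -2*(-53/6) = 53/3 ≈ 17.667)
u*Z = 359*(53/3) = 19027/3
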